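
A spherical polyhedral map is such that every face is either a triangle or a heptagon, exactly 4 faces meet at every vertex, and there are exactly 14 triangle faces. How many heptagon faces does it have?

2

Let x be the number of heptagons; then F = 14 + x.
Edge–face incidences: 2E = 3·14 + 7·x = 42 + 7x.
Every vertex has degree 4, so 4V = 2E.
Euler: V − E + F = 2 ⇒ (2E)/4 − E + (14 + x) = 2.
Multiply by 8: 2·(2E) − 4·(2E) + 8·(14 + x) = 16, i.e. 112 + 8x − 2·(42 + 7x) = 16.
Collecting terms: −6x + 28 = 16, so −6x = −12, so x = 2.
Then 2E = 42 + 7·2 = 56, so E = 28, V = 2E/4 = 14, F = 14 + 2 = 16.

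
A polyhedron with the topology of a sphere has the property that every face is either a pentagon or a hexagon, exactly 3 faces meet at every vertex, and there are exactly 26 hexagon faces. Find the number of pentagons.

Let x be the number of pentagons; then F = 26 + x.
Edge–face incidences: 2E = 6·26 + 5·x = 156 + 5x.
Every vertex has degree 3, so 3V = 2E.
Euler: V − E + F = 2 ⇒ (2E)/3 − E + (26 + x) = 2.
Multiply by 6: 2·(2E) − 3·(2E) + 6·(26 + x) = 12, i.e. 156 + 6x − (156 + 5x) = 12.
Collecting terms: x = 12.
Then 2E = 156 + 5·12 = 216, so E = 108, V = 2E/3 = 72, F = 26 + 12 = 38.

12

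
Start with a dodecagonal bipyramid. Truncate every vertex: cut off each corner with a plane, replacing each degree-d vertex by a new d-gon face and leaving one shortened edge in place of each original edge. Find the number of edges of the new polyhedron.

The base solid has V = 14, E = 36, F = 24.
Truncation replaces each original edge-end by a new vertex, so V′ = 2E = 72.
Each original edge survives, and each old vertex of degree d contributes d new edges; summing degrees gives Σd = 2E, so E′ = E + 2E = 3E = 108.
Each original face survives and each original vertex becomes one new face: F′ = F + V = 38.

108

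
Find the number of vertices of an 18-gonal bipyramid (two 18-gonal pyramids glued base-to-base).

A bipyramid over an n-gon has 2n triangular faces and n + 2 vertices: V = 18 + 2 = 20, E = 3·18 = 54, F = 2·18 = 36.
Check: V − E + F = 20 − 54 + 36 = 2.

20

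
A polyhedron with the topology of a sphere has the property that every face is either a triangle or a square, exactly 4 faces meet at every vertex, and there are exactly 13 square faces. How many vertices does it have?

Let x be the number of triangles; then F = 13 + x.
Edge–face incidences: 2E = 4·13 + 3·x = 52 + 3x.
Every vertex has degree 4, so 4V = 2E.
Euler: V − E + F = 2 ⇒ (2E)/4 − E + (13 + x) = 2.
Multiply by 8: 2·(2E) − 4·(2E) + 8·(13 + x) = 16, i.e. 104 + 8x − 2·(52 + 3x) = 16.
Collecting terms: 2x = 16, so x = 8.
Then 2E = 52 + 3·8 = 76, so E = 38, V = 2E/4 = 19, F = 13 + 8 = 21.

19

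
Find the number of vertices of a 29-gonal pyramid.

30

A pyramid on an n-gon base has one n-gon and n triangles: V = 29 + 1 = 30, E = 2·29 = 58, F = 29 + 1 = 30.
Check: V − E + F = 30 − 58 + 30 = 2.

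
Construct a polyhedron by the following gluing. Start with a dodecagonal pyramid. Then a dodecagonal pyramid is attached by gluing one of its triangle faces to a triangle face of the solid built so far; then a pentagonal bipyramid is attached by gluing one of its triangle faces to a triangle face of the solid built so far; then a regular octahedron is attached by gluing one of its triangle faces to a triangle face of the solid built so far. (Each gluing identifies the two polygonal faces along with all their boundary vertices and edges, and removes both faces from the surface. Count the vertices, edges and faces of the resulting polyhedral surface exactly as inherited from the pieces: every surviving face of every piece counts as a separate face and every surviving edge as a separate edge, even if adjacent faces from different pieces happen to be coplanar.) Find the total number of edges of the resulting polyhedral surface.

A dodecagonal pyramid: V=13, E=24, F=13.
Attach a dodecagonal pyramid (V=13, E=24, F=13) along a 3-gon: merge 3 vertices and 3 edges, delete both glued faces → V=23, E=45, F=24.
Attach a pentagonal bipyramid (V=7, E=15, F=10) along a 3-gon: merge 3 vertices and 3 edges, delete both glued faces → V=27, E=57, F=32.
Attach a regular octahedron (V=6, E=12, F=8) along a 3-gon: merge 3 vertices and 3 edges, delete both glued faces → V=30, E=66, F=38.
Check: V − E + F = 30 − 66 + 38 = 2.

66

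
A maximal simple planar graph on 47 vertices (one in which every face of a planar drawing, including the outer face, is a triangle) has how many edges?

In a plane triangulation 3F = 2E and V − E + F = 2, so E = 3V − 6 = 3·47 − 6 = 135.

135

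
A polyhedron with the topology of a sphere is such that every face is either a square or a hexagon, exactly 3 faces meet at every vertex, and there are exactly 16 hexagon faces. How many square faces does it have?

6

Let x be the number of squares; then F = 16 + x.
Edge–face incidences: 2E = 6·16 + 4·x = 96 + 4x.
Every vertex has degree 3, so 3V = 2E.
Euler: V − E + F = 2 ⇒ (2E)/3 − E + (16 + x) = 2.
Multiply by 6: 2·(2E) − 3·(2E) + 6·(16 + x) = 12, i.e. 96 + 6x − (96 + 4x) = 12.
Collecting terms: 2x = 12, so x = 6.
Then 2E = 96 + 4·6 = 120, so E = 60, V = 2E/3 = 40, F = 16 + 6 = 22.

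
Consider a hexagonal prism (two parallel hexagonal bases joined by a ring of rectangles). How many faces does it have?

8

A prism on an n-gon has two n-gon bases and n rectangular sides: V = 2·6 = 12, E = 3·6 = 18, F = 6 + 2 = 8.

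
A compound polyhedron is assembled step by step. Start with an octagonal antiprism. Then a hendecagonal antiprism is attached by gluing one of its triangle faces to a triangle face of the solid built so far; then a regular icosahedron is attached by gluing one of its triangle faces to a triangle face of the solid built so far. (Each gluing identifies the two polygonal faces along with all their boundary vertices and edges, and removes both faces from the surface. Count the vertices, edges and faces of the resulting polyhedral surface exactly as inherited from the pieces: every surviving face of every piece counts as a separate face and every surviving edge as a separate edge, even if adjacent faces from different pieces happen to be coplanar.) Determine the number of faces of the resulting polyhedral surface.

58

An octagonal antiprism: V=16, E=32, F=18.
Attach a hendecagonal antiprism (V=22, E=44, F=24) along a 3-gon: merge 3 vertices and 3 edges, delete both glued faces → V=35, E=73, F=40.
Attach a regular icosahedron (V=12, E=30, F=20) along a 3-gon: merge 3 vertices and 3 edges, delete both glued faces → V=44, E=100, F=58.
Check: V − E + F = 44 − 100 + 58 = 2.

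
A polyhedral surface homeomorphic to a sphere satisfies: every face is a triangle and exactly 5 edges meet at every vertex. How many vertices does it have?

Each face has 3 edges and each edge borders two faces, so 2E = 3F.
Each vertex has degree 5, so 5V = 2E and hence V = 3F/5.
Euler: V − E + F = 2 ⇒ (3F/5) − (3F/2) + F = 2.
Multiply by 10: (6 − 15 + 10)F = 20, i.e. 1F = 20.
So F = 20, E = 3·20/2 = 30, V = 3·20/5 = 12.

12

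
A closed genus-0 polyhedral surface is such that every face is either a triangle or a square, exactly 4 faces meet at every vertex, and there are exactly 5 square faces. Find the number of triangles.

8

Let x be the number of triangles; then F = 5 + x.
Edge–face incidences: 2E = 4·5 + 3·x = 20 + 3x.
Every vertex has degree 4, so 4V = 2E.
Euler: V − E + F = 2 ⇒ (2E)/4 − E + (5 + x) = 2.
Multiply by 8: 2·(2E) − 4·(2E) + 8·(5 + x) = 16, i.e. 40 + 8x − 2·(20 + 3x) = 16.
Collecting terms: 2x = 16, so x = 8.
Then 2E = 20 + 3·8 = 44, so E = 22, V = 2E/4 = 11, F = 5 + 8 = 13.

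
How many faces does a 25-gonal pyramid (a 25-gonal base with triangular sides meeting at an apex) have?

26

A pyramid on an n-gon base has one n-gon and n triangles: V = 25 + 1 = 26, E = 2·25 = 50, F = 25 + 1 = 26.
Check: V − E + F = 26 − 50 + 26 = 2.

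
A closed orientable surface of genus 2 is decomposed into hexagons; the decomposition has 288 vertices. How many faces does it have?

145

χ = 2 − 2·2 = -2, and every face is a hexagon so 6F = 2E.
V − E + F = -2 with E = 6F/2 gives 288 − (6/2 − 1)·F = -2, so F = 145 and E = 435.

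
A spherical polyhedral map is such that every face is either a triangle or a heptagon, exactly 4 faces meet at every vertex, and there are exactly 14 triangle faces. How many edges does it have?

28

Let x be the number of heptagons; then F = 14 + x.
Edge–face incidences: 2E = 3·14 + 7·x = 42 + 7x.
Every vertex has degree 4, so 4V = 2E.
Euler: V − E + F = 2 ⇒ (2E)/4 − E + (14 + x) = 2.
Multiply by 8: 2·(2E) − 4·(2E) + 8·(14 + x) = 16, i.e. 112 + 8x − 2·(42 + 7x) = 16.
Collecting terms: −6x + 28 = 16, so −6x = −12, so x = 2.
Then 2E = 42 + 7·2 = 56, so E = 28, V = 2E/4 = 14, F = 14 + 2 = 16.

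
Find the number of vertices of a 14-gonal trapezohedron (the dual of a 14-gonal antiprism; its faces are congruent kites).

The n-trapezohedron (dual of the n-antiprism) has V = 2·14 + 2 = 30, E = 4·14 = 56, F = 2·14 = 28.

30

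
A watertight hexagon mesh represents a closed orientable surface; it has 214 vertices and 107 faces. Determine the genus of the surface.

Every face is a hexagon, so 2E = 6·107 = 642, giving E = 321.
χ = V − E + F = 214 − 321 + 107 = 0.
For a closed orientable surface χ = 2 − 2g, so g = (2 − (0))/2 = 1.

1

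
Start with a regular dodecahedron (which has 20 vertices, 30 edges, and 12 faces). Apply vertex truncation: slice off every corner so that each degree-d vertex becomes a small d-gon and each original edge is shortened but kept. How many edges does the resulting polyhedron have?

90

Truncation replaces each original edge-end by a new vertex, so V′ = 2E = 60.
Each original edge survives, and each old vertex of degree d contributes d new edges; summing degrees gives Σd = 2E, so E′ = E + 2E = 3E = 90.
Each original face survives and each original vertex becomes one new face: F′ = F + V = 32.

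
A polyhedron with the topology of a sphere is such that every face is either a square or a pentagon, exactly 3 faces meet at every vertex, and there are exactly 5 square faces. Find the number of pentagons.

Let x be the number of pentagons; then F = 5 + x.
Edge–face incidences: 2E = 4·5 + 5·x = 20 + 5x.
Every vertex has degree 3, so 3V = 2E.
Euler: V − E + F = 2 ⇒ (2E)/3 − E + (5 + x) = 2.
Multiply by 6: 2·(2E) − 3·(2E) + 6·(5 + x) = 12, i.e. 30 + 6x − (20 + 5x) = 12.
Collecting terms: x + 10 = 12, so x = 2.
Then 2E = 20 + 5·2 = 30, so E = 15, V = 2E/3 = 10, F = 5 + 2 = 7.

2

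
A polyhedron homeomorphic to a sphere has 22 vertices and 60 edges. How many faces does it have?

Here V − E + F = 2.
F = 2 − V + E = 2 − 22 + 60 = 40.

40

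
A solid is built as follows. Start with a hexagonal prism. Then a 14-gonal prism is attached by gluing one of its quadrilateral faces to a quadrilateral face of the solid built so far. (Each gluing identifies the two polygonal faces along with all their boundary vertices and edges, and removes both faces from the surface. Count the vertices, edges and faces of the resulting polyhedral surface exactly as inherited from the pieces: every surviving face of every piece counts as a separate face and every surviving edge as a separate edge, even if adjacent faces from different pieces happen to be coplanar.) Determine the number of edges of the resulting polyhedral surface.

56

A hexagonal prism: V=12, E=18, F=8.
Attach a 14-gonal prism (V=28, E=42, F=16) along a 4-gon: merge 4 vertices and 4 edges, delete both glued faces → V=36, E=56, F=22.
Check: V − E + F = 36 − 56 + 22 = 2.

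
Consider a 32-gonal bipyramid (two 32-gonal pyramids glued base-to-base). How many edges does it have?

96

A bipyramid over an n-gon has 2n triangular faces and n + 2 vertices: V = 32 + 2 = 34, E = 3·32 = 96, F = 2·32 = 64.
Check: V − E + F = 34 − 96 + 64 = 2.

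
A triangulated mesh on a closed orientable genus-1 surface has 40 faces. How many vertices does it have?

χ = 2 − 2·1 = 0, and every face is a triangle so 3F = 2E.
E = 3·40/2 = 60. Then V = 0 + E − F = 0 + 60 − 40 = 20.

20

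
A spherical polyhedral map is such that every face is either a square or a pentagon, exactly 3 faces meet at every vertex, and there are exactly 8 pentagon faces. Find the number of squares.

2

Let x be the number of squares; then F = 8 + x.
Edge–face incidences: 2E = 5·8 + 4·x = 40 + 4x.
Every vertex has degree 3, so 3V = 2E.
Euler: V − E + F = 2 ⇒ (2E)/3 − E + (8 + x) = 2.
Multiply by 6: 2·(2E) − 3·(2E) + 6·(8 + x) = 12, i.e. 48 + 6x − (40 + 4x) = 12.
Collecting terms: 2x + 8 = 12, so 2x = 4, so x = 2.
Then 2E = 40 + 4·2 = 48, so E = 24, V = 2E/3 = 16, F = 8 + 2 = 10.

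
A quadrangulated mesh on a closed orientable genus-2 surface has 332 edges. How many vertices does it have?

χ = 2 − 2·2 = -2, and every face is a square so 4F = 2E.
F = 2E/4 = 166. Then V = -2 + E − F = -2 + 332 − 166 = 164.

164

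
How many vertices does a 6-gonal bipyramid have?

A bipyramid over an n-gon has 2n triangular faces and n + 2 vertices: V = 6 + 2 = 8, E = 3·6 = 18, F = 2·6 = 12.

8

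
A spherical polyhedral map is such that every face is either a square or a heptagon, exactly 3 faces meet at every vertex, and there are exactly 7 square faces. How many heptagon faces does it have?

Let x be the number of heptagons; then F = 7 + x.
Edge–face incidences: 2E = 4·7 + 7·x = 28 + 7x.
Every vertex has degree 3, so 3V = 2E.
Euler: V − E + F = 2 ⇒ (2E)/3 − E + (7 + x) = 2.
Multiply by 6: 2·(2E) − 3·(2E) + 6·(7 + x) = 12, i.e. 42 + 6x − (28 + 7x) = 12.
Collecting terms: −x + 14 = 12, so −x = −2, so x = 2.
Then 2E = 28 + 7·2 = 42, so E = 21, V = 2E/3 = 14, F = 7 + 2 = 9.

2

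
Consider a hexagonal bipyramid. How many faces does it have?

A bipyramid over an n-gon has 2n triangular faces and n + 2 vertices: V = 6 + 2 = 8, E = 3·6 = 18, F = 2·6 = 12.
Check: V − E + F = 8 − 18 + 12 = 2.

12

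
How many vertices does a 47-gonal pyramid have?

A pyramid on an n-gon base has one n-gon and n triangles: V = 47 + 1 = 48, E = 2·47 = 94, F = 47 + 1 = 48.

48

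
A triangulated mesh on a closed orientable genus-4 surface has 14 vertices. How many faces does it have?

40

χ = 2 − 2·4 = -6, and every face is a triangle so 3F = 2E.
V − E + F = -6 with E = 3F/2 gives 14 − (3/2 − 1)·F = -6, so F = 40 and E = 60.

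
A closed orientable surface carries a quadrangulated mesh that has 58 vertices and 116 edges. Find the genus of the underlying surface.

Every face is a square and each edge borders two faces, so 4F = 2·116, giving F = 58.
χ = V − E + F = 58 − 116 + 58 = 0.
For a closed orientable surface χ = 2 − 2g, so g = (2 − (0))/2 = 1.

1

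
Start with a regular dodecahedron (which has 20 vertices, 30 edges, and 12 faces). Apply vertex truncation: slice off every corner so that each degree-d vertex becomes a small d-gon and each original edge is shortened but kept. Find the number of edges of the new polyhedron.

90

Truncation replaces each original edge-end by a new vertex, so V′ = 2E = 60.
Each original edge survives, and each old vertex of degree d contributes d new edges; summing degrees gives Σd = 2E, so E′ = E + 2E = 3E = 90.
Each original face survives and each original vertex becomes one new face: F′ = F + V = 32.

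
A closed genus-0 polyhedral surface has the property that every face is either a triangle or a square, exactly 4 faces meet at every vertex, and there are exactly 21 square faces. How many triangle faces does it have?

Let x be the number of triangles; then F = 21 + x.
Edge–face incidences: 2E = 4·21 + 3·x = 84 + 3x.
Every vertex has degree 4, so 4V = 2E.
Euler: V − E + F = 2 ⇒ (2E)/4 − E + (21 + x) = 2.
Multiply by 8: 2·(2E) − 4·(2E) + 8·(21 + x) = 16, i.e. 168 + 8x − 2·(84 + 3x) = 16.
Collecting terms: 2x = 16, so x = 8.
Then 2E = 84 + 3·8 = 108, so E = 54, V = 2E/4 = 27, F = 21 + 8 = 29.

8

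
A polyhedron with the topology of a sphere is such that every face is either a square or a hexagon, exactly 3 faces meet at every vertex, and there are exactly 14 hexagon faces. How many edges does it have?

54

Let x be the number of squares; then F = 14 + x.
Edge–face incidences: 2E = 6·14 + 4·x = 84 + 4x.
Every vertex has degree 3, so 3V = 2E.
Euler: V − E + F = 2 ⇒ (2E)/3 − E + (14 + x) = 2.
Multiply by 6: 2·(2E) − 3·(2E) + 6·(14 + x) = 12, i.e. 84 + 6x − (84 + 4x) = 12.
Collecting terms: 2x = 12, so x = 6.
Then 2E = 84 + 4·6 = 108, so E = 54, V = 2E/3 = 36, F = 14 + 6 = 20.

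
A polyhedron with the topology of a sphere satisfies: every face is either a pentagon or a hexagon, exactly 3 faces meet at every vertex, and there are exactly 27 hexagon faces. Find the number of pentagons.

12

Let x be the number of pentagons; then F = 27 + x.
Edge–face incidences: 2E = 6·27 + 5·x = 162 + 5x.
Every vertex has degree 3, so 3V = 2E.
Euler: V − E + F = 2 ⇒ (2E)/3 − E + (27 + x) = 2.
Multiply by 6: 2·(2E) − 3·(2E) + 6·(27 + x) = 12, i.e. 162 + 6x − (162 + 5x) = 12.
Collecting terms: x = 12.
Then 2E = 162 + 5·12 = 222, so E = 111, V = 2E/3 = 74, F = 27 + 12 = 39.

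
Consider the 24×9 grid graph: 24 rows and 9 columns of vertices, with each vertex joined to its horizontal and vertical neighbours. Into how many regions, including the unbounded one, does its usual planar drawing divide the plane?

185

The grid has V = 24·9 = 216 vertices and E = 24·8 + 9·23 = 399 edges.
F = 2 − V + E = 2 − 216 + 399 = 185.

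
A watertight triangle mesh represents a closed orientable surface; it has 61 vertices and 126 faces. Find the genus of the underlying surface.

2

Every face is a triangle, so 2E = 3·126 = 378, giving E = 189.
χ = V − E + F = 61 − 189 + 126 = -2.
For a closed orientable surface χ = 2 − 2g, so g = (2 − (-2))/2 = 2.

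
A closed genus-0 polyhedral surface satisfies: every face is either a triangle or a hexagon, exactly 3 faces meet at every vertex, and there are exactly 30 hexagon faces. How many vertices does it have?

64

Let x be the number of triangles; then F = 30 + x.
Edge–face incidences: 2E = 6·30 + 3·x = 180 + 3x.
Every vertex has degree 3, so 3V = 2E.
Euler: V − E + F = 2 ⇒ (2E)/3 − E + (30 + x) = 2.
Multiply by 6: 2·(2E) − 3·(2E) + 6·(30 + x) = 12, i.e. 180 + 6x − (180 + 3x) = 12.
Collecting terms: 3x = 12, so x = 4.
Then 2E = 180 + 3·4 = 192, so E = 96, V = 2E/3 = 64, F = 30 + 4 = 34.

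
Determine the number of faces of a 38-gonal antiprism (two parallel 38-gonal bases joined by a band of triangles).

An antiprism on an n-gon has two n-gon caps and 2n triangles: V = 2·38 = 76, E = 4·38 = 152, F = 2·38 + 2 = 78.
Check: V − E + F = 76 − 152 + 78 = 2.

78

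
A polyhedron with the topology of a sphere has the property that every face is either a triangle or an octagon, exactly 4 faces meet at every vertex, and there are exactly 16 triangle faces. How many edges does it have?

32

Let x be the number of octagons; then F = 16 + x.
Edge–face incidences: 2E = 3·16 + 8·x = 48 + 8x.
Every vertex has degree 4, so 4V = 2E.
Euler: V − E + F = 2 ⇒ (2E)/4 − E + (16 + x) = 2.
Multiply by 8: 2·(2E) − 4·(2E) + 8·(16 + x) = 16, i.e. 128 + 8x − 2·(48 + 8x) = 16.
Collecting terms: −8x + 32 = 16, so −8x = −16, so x = 2.
Then 2E = 48 + 8·2 = 64, so E = 32, V = 2E/4 = 16, F = 16 + 2 = 18.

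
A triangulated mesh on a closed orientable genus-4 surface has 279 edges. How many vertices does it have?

87

χ = 2 − 2·4 = -6, and every face is a triangle so 3F = 2E.
F = 2E/3 = 186. Then V = -6 + E − F = -6 + 279 − 186 = 87.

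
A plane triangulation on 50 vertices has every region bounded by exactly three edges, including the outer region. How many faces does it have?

96

In a plane triangulation 3F = 2E and V − E + F = 2, so F = 2V − 4 = 2·50 − 4 = 96.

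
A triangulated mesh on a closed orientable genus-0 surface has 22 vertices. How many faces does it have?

40

χ = 2 − 2·0 = 2, and every face is a triangle so 3F = 2E.
V − E + F = 2 with E = 3F/2 gives 22 − (3/2 − 1)·F = 2, so F = 40 and E = 60.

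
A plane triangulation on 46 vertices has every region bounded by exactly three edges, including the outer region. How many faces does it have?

In a plane triangulation 3F = 2E and V − E + F = 2, so F = 2V − 4 = 2·46 − 4 = 88.

88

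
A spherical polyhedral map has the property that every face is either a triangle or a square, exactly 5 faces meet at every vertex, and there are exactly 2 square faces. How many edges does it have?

40

Let x be the number of triangles; then F = 2 + x.
Edge–face incidences: 2E = 4·2 + 3·x = 8 + 3x.
Every vertex has degree 5, so 5V = 2E.
Euler: V − E + F = 2 ⇒ (2E)/5 − E + (2 + x) = 2.
Multiply by 10: 2·(2E) − 5·(2E) + 10·(2 + x) = 20, i.e. 20 + 10x − 3·(8 + 3x) = 20.
Collecting terms: x − 4 = 20, so x = 24.
Then 2E = 8 + 3·24 = 80, so E = 40, V = 2E/5 = 16, F = 2 + 24 = 26.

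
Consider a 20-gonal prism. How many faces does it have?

A prism on an n-gon has two n-gon bases and n rectangular sides: V = 2·20 = 40, E = 3·20 = 60, F = 20 + 2 = 22.

22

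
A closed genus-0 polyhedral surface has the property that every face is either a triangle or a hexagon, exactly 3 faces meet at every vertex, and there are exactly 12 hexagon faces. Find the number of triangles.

4

Let x be the number of triangles; then F = 12 + x.
Edge–face incidences: 2E = 6·12 + 3·x = 72 + 3x.
Every vertex has degree 3, so 3V = 2E.
Euler: V − E + F = 2 ⇒ (2E)/3 − E + (12 + x) = 2.
Multiply by 6: 2·(2E) − 3·(2E) + 6·(12 + x) = 12, i.e. 72 + 6x − (72 + 3x) = 12.
Collecting terms: 3x = 12, so x = 4.
Then 2E = 72 + 3·4 = 84, so E = 42, V = 2E/3 = 28, F = 12 + 4 = 16.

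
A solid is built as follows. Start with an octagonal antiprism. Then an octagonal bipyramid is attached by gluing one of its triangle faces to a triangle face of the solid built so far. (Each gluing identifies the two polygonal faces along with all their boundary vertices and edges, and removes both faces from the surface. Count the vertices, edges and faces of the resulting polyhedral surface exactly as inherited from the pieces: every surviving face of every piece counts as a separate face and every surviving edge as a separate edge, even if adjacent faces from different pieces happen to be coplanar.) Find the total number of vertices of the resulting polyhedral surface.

An octagonal antiprism: V=16, E=32, F=18.
Attach an octagonal bipyramid (V=10, E=24, F=16) along a 3-gon: merge 3 vertices and 3 edges, delete both glued faces → V=23, E=53, F=32.
Check: V − E + F = 23 − 53 + 32 = 2.

23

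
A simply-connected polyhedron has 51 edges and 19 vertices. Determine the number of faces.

34

Here V − E + F = 2.
F = 2 − V + E = 2 − 19 + 51 = 34.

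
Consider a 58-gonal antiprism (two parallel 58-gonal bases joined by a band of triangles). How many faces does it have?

An antiprism on an n-gon has two n-gon caps and 2n triangles: V = 2·58 = 116, E = 4·58 = 232, F = 2·58 + 2 = 118.

118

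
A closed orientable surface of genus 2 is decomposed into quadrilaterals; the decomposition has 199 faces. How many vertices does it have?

χ = 2 − 2·2 = -2, and every face is a square so 4F = 2E.
E = 4·199/2 = 398. Then V = -2 + E − F = -2 + 398 − 199 = 197.

197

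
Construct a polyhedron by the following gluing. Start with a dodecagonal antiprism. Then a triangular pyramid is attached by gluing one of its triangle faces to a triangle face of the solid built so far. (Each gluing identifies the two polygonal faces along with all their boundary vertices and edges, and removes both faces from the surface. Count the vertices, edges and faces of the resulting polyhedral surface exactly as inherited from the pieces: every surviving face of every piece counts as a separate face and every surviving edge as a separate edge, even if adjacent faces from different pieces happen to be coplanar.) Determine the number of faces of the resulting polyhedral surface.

A dodecagonal antiprism: V=24, E=48, F=26.
Attach a triangular pyramid (V=4, E=6, F=4) along a 3-gon: merge 3 vertices and 3 edges, delete both glued faces → V=25, E=51, F=28.
Check: V − E + F = 25 − 51 + 28 = 2.

28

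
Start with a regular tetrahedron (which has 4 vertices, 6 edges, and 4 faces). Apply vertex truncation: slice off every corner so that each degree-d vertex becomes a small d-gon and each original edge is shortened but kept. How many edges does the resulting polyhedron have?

Truncation replaces each original edge-end by a new vertex, so V′ = 2E = 12.
Each original edge survives, and each old vertex of degree d contributes d new edges; summing degrees gives Σd = 2E, so E′ = E + 2E = 3E = 18.
Each original face survives and each original vertex becomes one new face: F′ = F + V = 8.

18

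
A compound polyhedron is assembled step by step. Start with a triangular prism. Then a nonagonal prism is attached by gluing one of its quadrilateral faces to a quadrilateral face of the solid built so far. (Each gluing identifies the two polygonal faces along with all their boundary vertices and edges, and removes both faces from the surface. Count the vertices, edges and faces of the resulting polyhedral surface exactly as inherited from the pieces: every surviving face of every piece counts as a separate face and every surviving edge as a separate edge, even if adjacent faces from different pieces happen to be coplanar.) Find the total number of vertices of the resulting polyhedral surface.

20

A triangular prism: V=6, E=9, F=5.
Attach a nonagonal prism (V=18, E=27, F=11) along a 4-gon: merge 4 vertices and 4 edges, delete both glued faces → V=20, E=32, F=14.
Check: V − E + F = 20 − 32 + 14 = 2.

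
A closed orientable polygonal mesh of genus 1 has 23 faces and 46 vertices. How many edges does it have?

For a closed orientable surface of genus 1, χ = 2 − 2·1 = 0.
E = V + F − (0) = 46 + 23 − (0) = 69.

69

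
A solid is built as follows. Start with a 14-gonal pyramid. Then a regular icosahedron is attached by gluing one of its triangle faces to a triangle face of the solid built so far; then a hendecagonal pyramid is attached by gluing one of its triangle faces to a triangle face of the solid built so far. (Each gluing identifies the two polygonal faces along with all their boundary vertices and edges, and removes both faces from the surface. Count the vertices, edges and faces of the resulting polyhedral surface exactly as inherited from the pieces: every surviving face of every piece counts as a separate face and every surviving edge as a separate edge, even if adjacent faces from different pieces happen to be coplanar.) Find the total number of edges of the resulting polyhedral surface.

A 14-gonal pyramid: V=15, E=28, F=15.
Attach a regular icosahedron (V=12, E=30, F=20) along a 3-gon: merge 3 vertices and 3 edges, delete both glued faces → V=24, E=55, F=33.
Attach a hendecagonal pyramid (V=12, E=22, F=12) along a 3-gon: merge 3 vertices and 3 edges, delete both glued faces → V=33, E=74, F=43.
Check: V − E + F = 33 − 74 + 43 = 2.

74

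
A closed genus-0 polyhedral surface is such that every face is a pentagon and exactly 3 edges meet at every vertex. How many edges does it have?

30

Each face has 5 edges and each edge borders two faces, so 2E = 5F.
Each vertex has degree 3, so 3V = 2E and hence V = 5F/3.
Euler: V − E + F = 2 ⇒ (5F/3) − (5F/2) + F = 2.
Multiply by 6: (10 − 15 + 6)F = 12, i.e. 1F = 12.
So F = 12, E = 5·12/2 = 30, V = 5·12/3 = 20.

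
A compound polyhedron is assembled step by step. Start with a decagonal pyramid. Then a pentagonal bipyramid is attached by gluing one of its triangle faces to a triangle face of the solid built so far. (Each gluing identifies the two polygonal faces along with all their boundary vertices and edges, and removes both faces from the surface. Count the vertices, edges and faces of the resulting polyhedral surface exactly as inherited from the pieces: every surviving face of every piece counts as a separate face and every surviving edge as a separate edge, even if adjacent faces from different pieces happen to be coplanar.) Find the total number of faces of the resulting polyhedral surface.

19

A decagonal pyramid: V=11, E=20, F=11.
Attach a pentagonal bipyramid (V=7, E=15, F=10) along a 3-gon: merge 3 vertices and 3 edges, delete both glued faces → V=15, E=32, F=19.
Check: V − E + F = 15 − 32 + 19 = 2.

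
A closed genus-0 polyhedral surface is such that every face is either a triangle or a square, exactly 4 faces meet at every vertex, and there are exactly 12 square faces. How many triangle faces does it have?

Let x be the number of triangles; then F = 12 + x.
Edge–face incidences: 2E = 4·12 + 3·x = 48 + 3x.
Every vertex has degree 4, so 4V = 2E.
Euler: V − E + F = 2 ⇒ (2E)/4 − E + (12 + x) = 2.
Multiply by 8: 2·(2E) − 4·(2E) + 8·(12 + x) = 16, i.e. 96 + 8x − 2·(48 + 3x) = 16.
Collecting terms: 2x = 16, so x = 8.
Then 2E = 48 + 3·8 = 72, so E = 36, V = 2E/4 = 18, F = 12 + 8 = 20.

8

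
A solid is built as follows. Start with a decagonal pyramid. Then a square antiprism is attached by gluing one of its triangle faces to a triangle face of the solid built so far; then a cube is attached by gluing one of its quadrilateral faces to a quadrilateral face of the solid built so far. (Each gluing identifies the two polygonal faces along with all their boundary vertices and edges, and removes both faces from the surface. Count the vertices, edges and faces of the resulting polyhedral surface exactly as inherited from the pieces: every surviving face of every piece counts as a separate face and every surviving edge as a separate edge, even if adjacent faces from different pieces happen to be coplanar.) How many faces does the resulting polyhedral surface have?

A decagonal pyramid: V=11, E=20, F=11.
Attach a square antiprism (V=8, E=16, F=10) along a 3-gon: merge 3 vertices and 3 edges, delete both glued faces → V=16, E=33, F=19.
Attach a cube (V=8, E=12, F=6) along a 4-gon: merge 4 vertices and 4 edges, delete both glued faces → V=20, E=41, F=23.
Check: V − E + F = 20 − 41 + 23 = 2.

23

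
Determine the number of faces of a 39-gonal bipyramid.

78

A bipyramid over an n-gon has 2n triangular faces and n + 2 vertices: V = 39 + 2 = 41, E = 3·39 = 117, F = 2·39 = 78.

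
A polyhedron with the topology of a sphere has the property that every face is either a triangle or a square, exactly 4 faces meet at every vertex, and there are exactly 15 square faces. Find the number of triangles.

Let x be the number of triangles; then F = 15 + x.
Edge–face incidences: 2E = 4·15 + 3·x = 60 + 3x.
Every vertex has degree 4, so 4V = 2E.
Euler: V − E + F = 2 ⇒ (2E)/4 − E + (15 + x) = 2.
Multiply by 8: 2·(2E) − 4·(2E) + 8·(15 + x) = 16, i.e. 120 + 8x − 2·(60 + 3x) = 16.
Collecting terms: 2x = 16, so x = 8.
Then 2E = 60 + 3·8 = 84, so E = 42, V = 2E/4 = 21, F = 15 + 8 = 23.

8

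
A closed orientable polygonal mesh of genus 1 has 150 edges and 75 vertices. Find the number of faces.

75

For a closed orientable surface of genus 1, χ = 2 − 2·1 = 0.
F = 0 − V + E = 0 − 75 + 150 = 75.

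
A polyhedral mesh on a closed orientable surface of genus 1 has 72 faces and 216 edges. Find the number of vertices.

144

For a closed orientable surface of genus 1, χ = 2 − 2·1 = 0.
V = 0 + E − F = 0 + 216 − 72 = 144.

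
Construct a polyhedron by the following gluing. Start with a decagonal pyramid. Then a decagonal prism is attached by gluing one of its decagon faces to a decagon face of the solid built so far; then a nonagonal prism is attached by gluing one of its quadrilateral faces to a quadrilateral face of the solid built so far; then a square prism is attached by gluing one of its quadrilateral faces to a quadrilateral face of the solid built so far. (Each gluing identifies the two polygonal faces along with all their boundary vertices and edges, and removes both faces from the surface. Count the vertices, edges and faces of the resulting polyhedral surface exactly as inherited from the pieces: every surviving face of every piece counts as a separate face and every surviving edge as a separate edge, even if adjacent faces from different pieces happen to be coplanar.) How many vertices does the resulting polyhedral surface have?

39

A decagonal pyramid: V=11, E=20, F=11.
Attach a decagonal prism (V=20, E=30, F=12) along a 10-gon: merge 10 vertices and 10 edges, delete both glued faces → V=21, E=40, F=21.
Attach a nonagonal prism (V=18, E=27, F=11) along a 4-gon: merge 4 vertices and 4 edges, delete both glued faces → V=35, E=63, F=30.
Attach a square prism (V=8, E=12, F=6) along a 4-gon: merge 4 vertices and 4 edges, delete both glued faces → V=39, E=71, F=34.
Check: V − E + F = 39 − 71 + 34 = 2.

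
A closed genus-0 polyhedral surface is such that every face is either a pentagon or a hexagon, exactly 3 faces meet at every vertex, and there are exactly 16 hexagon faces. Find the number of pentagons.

Let x be the number of pentagons; then F = 16 + x.
Edge–face incidences: 2E = 6·16 + 5·x = 96 + 5x.
Every vertex has degree 3, so 3V = 2E.
Euler: V − E + F = 2 ⇒ (2E)/3 − E + (16 + x) = 2.
Multiply by 6: 2·(2E) − 3·(2E) + 6·(16 + x) = 12, i.e. 96 + 6x − (96 + 5x) = 12.
Collecting terms: x = 12.
Then 2E = 96 + 5·12 = 156, so E = 78, V = 2E/3 = 52, F = 16 + 12 = 28.

12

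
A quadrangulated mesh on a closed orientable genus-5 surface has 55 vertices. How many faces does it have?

χ = 2 − 2·5 = -8, and every face is a square so 4F = 2E.
V − E + F = -8 with E = 4F/2 gives 55 − (4/2 − 1)·F = -8, so F = 63 and E = 126.

63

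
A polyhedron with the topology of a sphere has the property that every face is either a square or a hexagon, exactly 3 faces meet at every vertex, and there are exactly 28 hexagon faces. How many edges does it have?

Let x be the number of squares; then F = 28 + x.
Edge–face incidences: 2E = 6·28 + 4·x = 168 + 4x.
Every vertex has degree 3, so 3V = 2E.
Euler: V − E + F = 2 ⇒ (2E)/3 − E + (28 + x) = 2.
Multiply by 6: 2·(2E) − 3·(2E) + 6·(28 + x) = 12, i.e. 168 + 6x − (168 + 4x) = 12.
Collecting terms: 2x = 12, so x = 6.
Then 2E = 168 + 4·6 = 192, so E = 96, V = 2E/3 = 64, F = 28 + 6 = 34.

96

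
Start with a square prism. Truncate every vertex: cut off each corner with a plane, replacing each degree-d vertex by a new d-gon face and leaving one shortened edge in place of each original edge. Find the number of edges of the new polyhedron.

The base solid has V = 8, E = 12, F = 6.
Truncation replaces each original edge-end by a new vertex, so V′ = 2E = 24.
Each original edge survives, and each old vertex of degree d contributes d new edges; summing degrees gives Σd = 2E, so E′ = E + 2E = 3E = 36.
Each original face survives and each original vertex becomes one new face: F′ = F + V = 14.

36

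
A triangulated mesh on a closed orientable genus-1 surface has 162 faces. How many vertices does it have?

81

χ = 2 − 2·1 = 0, and every face is a triangle so 3F = 2E.
E = 3·162/2 = 243. Then V = 0 + E − F = 0 + 243 − 162 = 81.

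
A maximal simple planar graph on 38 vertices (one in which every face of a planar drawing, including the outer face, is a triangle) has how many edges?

108

In a plane triangulation 3F = 2E and V − E + F = 2, so E = 3V − 6 = 3·38 − 6 = 108.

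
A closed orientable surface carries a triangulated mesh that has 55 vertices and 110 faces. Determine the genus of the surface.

1

Every face is a triangle, so 2E = 3·110 = 330, giving E = 165.
χ = V − E + F = 55 − 165 + 110 = 0.
For a closed orientable surface χ = 2 − 2g, so g = (2 − (0))/2 = 1.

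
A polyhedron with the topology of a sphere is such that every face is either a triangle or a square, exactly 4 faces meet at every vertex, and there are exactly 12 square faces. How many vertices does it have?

18

Let x be the number of triangles; then F = 12 + x.
Edge–face incidences: 2E = 4·12 + 3·x = 48 + 3x.
Every vertex has degree 4, so 4V = 2E.
Euler: V − E + F = 2 ⇒ (2E)/4 − E + (12 + x) = 2.
Multiply by 8: 2·(2E) − 4·(2E) + 8·(12 + x) = 16, i.e. 96 + 8x − 2·(48 + 3x) = 16.
Collecting terms: 2x = 16, so x = 8.
Then 2E = 48 + 3·8 = 72, so E = 36, V = 2E/4 = 18, F = 12 + 8 = 20.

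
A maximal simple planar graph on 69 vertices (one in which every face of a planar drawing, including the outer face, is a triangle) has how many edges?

201

In a plane triangulation 3F = 2E and V − E + F = 2, so E = 3V − 6 = 3·69 − 6 = 201.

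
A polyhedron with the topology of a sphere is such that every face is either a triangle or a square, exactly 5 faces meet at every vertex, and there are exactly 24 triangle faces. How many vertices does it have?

Let x be the number of squares; then F = 24 + x.
Edge–face incidences: 2E = 3·24 + 4·x = 72 + 4x.
Every vertex has degree 5, so 5V = 2E.
Euler: V − E + F = 2 ⇒ (2E)/5 − E + (24 + x) = 2.
Multiply by 10: 2·(2E) − 5·(2E) + 10·(24 + x) = 20, i.e. 240 + 10x − 3·(72 + 4x) = 20.
Collecting terms: −2x + 24 = 20, so −2x = −4, so x = 2.
Then 2E = 72 + 4·2 = 80, so E = 40, V = 2E/5 = 16, F = 24 + 2 = 26.

16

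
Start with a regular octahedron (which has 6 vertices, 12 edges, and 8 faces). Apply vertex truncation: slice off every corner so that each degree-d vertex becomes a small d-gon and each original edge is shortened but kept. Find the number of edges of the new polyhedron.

Truncation replaces each original edge-end by a new vertex, so V′ = 2E = 24.
Each original edge survives, and each old vertex of degree d contributes d new edges; summing degrees gives Σd = 2E, so E′ = E + 2E = 3E = 36.
Each original face survives and each original vertex becomes one new face: F′ = F + V = 14.

36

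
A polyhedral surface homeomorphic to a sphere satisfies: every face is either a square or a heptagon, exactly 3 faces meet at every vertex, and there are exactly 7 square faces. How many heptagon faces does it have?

Let x be the number of heptagons; then F = 7 + x.
Edge–face incidences: 2E = 4·7 + 7·x = 28 + 7x.
Every vertex has degree 3, so 3V = 2E.
Euler: V − E + F = 2 ⇒ (2E)/3 − E + (7 + x) = 2.
Multiply by 6: 2·(2E) − 3·(2E) + 6·(7 + x) = 12, i.e. 42 + 6x − (28 + 7x) = 12.
Collecting terms: −x + 14 = 12, so −x = −2, so x = 2.
Then 2E = 28 + 7·2 = 42, so E = 21, V = 2E/3 = 14, F = 7 + 2 = 9.

2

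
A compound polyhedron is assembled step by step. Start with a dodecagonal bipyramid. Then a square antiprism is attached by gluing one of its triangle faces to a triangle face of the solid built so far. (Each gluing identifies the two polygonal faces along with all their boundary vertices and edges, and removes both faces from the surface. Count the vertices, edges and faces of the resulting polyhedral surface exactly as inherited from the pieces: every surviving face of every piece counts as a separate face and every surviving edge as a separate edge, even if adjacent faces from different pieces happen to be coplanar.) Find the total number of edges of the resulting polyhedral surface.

49

A dodecagonal bipyramid: V=14, E=36, F=24.
Attach a square antiprism (V=8, E=16, F=10) along a 3-gon: merge 3 vertices and 3 edges, delete both glued faces → V=19, E=49, F=32.
Check: V − E + F = 19 − 49 + 32 = 2.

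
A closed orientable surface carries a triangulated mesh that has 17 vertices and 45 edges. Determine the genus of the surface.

0

Every face is a triangle and each edge borders two faces, so 3F = 2·45, giving F = 30.
χ = V − E + F = 17 − 45 + 30 = 2.
For a closed orientable surface χ = 2 − 2g, so g = (2 − (2))/2 = 0.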